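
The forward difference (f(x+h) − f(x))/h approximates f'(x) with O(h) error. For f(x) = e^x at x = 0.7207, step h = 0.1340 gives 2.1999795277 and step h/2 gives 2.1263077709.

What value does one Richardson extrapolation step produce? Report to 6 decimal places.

With r = 1 the leading error scales as h^1, so the weight is 2^1 = 2.
2·2.1263077709 − 2.1999795277 = 2.0526360141
Divide by 2^1 − 1 = 1.
(2·2.1263077709 − 2.1999795277)/(2 − 1) = 2.0526360141
Shift from A(h/2): −0.0736717568.

2.052636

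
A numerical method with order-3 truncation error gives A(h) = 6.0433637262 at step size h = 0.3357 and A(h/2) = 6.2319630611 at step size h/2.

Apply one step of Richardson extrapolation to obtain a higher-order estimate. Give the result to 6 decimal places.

Error is O(h^3); halving h shrinks it by 2^3 = 8.
2^3 × A(h/2) = 49.8557044888; minus A(h) gives 43.8123407626.
Divide by 2^3 − 1 = 7.
So the Richardson estimate is 6.2589058232.

6.258906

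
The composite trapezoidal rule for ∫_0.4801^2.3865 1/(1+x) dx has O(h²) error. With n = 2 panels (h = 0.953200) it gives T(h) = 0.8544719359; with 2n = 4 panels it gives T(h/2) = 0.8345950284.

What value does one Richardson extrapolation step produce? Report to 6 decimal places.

0.827969

The method has order 2: 2^2 = 4.
Numerator 4*A(h/2) − A(h) = 4*0.8345950284 − 0.8544719359 = 2.4839081777
Divide by 2^2 − 1 = 3.
So the Richardson estimate is 0.8279693926.
Shift from A(h/2): −0.0066256358.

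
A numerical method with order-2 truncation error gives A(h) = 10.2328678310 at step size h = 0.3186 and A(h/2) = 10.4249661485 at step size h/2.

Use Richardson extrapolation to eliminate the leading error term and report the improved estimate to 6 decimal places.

Method order is 2; weight 2^2 = 4.
4 × 10.4249661485 − 10.2328678310 = 31.4669967630
Extrapolated: 31.4669967630 / 3 = 10.4889989210
Gap between inputs: 1.921e-01; correction applied: +0.0640327725.

10.488999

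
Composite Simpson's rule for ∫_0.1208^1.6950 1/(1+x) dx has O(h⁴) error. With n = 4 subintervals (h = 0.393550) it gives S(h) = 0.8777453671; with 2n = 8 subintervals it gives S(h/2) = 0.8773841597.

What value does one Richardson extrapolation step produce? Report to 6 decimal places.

0.877360

r = 4, so 2^r = 16.
Top: 16(0.8773841597) − (0.8777453671) = 13.1604011881
R = 13.1604011881/15 = 0.8773600792
Correction |R − A(h/2)| = 2.408e-05; gap |A(h/2) − A(h)| = 3.612e-04.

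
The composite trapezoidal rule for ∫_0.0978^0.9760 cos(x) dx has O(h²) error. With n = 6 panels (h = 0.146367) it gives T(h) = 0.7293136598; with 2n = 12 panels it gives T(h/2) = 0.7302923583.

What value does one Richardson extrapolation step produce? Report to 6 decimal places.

Error is O(h^2); halving h shrinks it by 2^2 = 4.
Numerator 4 × A(h/2) − A(h) = 4 × 0.7302923583 − 0.7293136598 = 2.1918557734
Divide by 2^2 − 1 = 3.
So the Richardson estimate is 0.7306185911.
Gap between inputs: 9.787e-04; correction applied: +0.0003262328.

0.730619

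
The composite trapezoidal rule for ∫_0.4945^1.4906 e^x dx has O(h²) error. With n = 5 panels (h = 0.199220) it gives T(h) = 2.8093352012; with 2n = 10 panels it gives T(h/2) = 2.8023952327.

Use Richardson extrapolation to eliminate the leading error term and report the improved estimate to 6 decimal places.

2.800082

r = 2, so 2^r = 4.
Numerator 4·A(h/2) − A(h) = 4·2.8023952327 − 2.8093352012 = 8.4002457296
Extrapolated: 8.4002457296 / 3 = 2.8000819099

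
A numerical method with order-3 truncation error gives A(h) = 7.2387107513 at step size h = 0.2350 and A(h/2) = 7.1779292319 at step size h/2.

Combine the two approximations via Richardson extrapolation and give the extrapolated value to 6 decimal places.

7.169246

r = 3, so 2^r = 8.
8×7.1779292319 = 57.4234338552; subtract 7.2387107513 → 50.1847231039
R = 50.1847231039/7 = 7.1692461577
Gap between inputs: 6.078e-02; correction applied: −0.0086830742.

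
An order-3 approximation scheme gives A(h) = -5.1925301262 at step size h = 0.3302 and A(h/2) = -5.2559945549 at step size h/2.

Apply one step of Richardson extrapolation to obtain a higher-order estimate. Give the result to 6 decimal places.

-5.265061

The method has order 3: 2^3 = 8.
Top: 8(-5.2559945549) − (-5.1925301262) = -36.8554263130
Denominator 8 − 1 = 7.
So the Richardson estimate is -5.2650609019.
Correction |R − A(h/2)| = 9.066e-03; gap |A(h/2) − A(h)| = 6.346e-02.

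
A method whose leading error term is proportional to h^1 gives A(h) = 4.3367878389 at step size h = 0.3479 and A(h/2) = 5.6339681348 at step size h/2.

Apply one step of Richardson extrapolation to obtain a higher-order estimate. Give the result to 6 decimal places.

6.931148

Leading term ∝ h^1; use weight 2 = 2^1.
Top: 2(5.6339681348) − (4.3367878389) = 6.9311484307
Divide by 2^1 − 1 = 1.
Extrapolated: 6.9311484307 / 1 = 6.9311484307
Gap between inputs: 1.297e+00; correction applied: +1.2971802959.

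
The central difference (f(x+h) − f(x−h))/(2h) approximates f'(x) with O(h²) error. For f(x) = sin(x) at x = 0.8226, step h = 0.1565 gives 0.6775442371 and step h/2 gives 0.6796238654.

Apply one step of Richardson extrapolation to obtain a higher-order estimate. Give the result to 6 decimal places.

0.680317

With r = 2 the leading error scales as h^2, so the weight is 2^2 = 4.
A(h/2) − A(h) = 0.6796238654 − 0.6775442371 = 0.0020796283
Correction (A(h/2) − A(h))/(4 − 1) = 0.0020796283/3 = 0.0006932094
R = 0.6796238654 + 0.0006932094 = 0.6803170748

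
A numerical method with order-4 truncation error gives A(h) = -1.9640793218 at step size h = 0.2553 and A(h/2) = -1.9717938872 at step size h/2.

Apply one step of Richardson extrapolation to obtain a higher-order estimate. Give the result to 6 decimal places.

Leading term ∝ h^4; use weight 16 = 2^4.
Top: 16(-1.9717938872) − (-1.9640793218) = -29.5846228734
R = (-29.5846228734)/15 = -1.9723081916

-1.972308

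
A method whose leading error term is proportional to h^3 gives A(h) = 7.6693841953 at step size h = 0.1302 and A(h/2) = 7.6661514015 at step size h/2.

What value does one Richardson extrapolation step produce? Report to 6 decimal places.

With r = 3 the leading error scales as h^3, so the weight is 2^3 = 8.
Weighted: 61.3292112120 − 7.6693841953 = 53.6598270167
Denominator 8 − 1 = 7.
Result: 7.6656895738

7.665690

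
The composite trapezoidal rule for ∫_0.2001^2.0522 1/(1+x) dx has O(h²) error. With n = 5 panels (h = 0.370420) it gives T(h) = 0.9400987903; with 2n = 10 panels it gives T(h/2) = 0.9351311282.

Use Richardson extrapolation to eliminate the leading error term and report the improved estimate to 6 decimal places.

Order 2 gives 2^r = 4 and 2^r − 1 = 3.
Numerator 4 × A(h/2) − A(h) = 4 × 0.9351311282 − 0.9400987903 = 2.8004257225
Denominator 4 − 1 = 3.
Result: 0.9334752408
Gap between inputs: 4.968e-03; correction applied: −0.0016558874.

0.933475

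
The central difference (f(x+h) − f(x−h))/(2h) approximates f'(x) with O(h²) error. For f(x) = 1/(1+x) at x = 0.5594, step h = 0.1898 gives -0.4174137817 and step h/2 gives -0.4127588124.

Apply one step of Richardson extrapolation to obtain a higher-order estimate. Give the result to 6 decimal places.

-0.411207

With r = 2 the leading error scales as h^2, so the weight is 2^2 = 4.
4*(-0.4127588124) − (-0.4174137817) = -1.2336214679
Divide by 2^2 − 1 = 3.
So the Richardson estimate is -0.4112071560.
Gap between inputs: 4.655e-03; correction applied: +0.0015516564.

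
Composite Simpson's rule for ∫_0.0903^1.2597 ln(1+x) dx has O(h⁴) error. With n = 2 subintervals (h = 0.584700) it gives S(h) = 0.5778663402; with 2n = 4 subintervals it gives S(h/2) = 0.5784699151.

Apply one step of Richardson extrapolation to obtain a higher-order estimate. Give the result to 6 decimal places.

With r = 4 the leading error scales as h^4, so the weight is 2^4 = 16.
16 × 0.5784699151 = 9.2555186416; subtract 0.5778663402 → 8.6776523014
(16 × 0.5784699151 − 0.5778663402)/(16 − 1) = 0.5785101534

0.578510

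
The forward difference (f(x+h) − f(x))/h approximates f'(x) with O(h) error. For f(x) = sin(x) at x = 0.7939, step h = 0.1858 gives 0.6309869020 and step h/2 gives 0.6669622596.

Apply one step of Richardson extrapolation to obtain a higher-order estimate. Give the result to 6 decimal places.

0.702938

r = 1: numerator weight 2, denominator 1.
2×0.6669622596 = 1.3339245192; 1.3339245192 − 0.6309869020 = 0.7029376172
R = 0.7029376172/1 = 0.7029376172
Shift from A(h/2): +0.0359753576.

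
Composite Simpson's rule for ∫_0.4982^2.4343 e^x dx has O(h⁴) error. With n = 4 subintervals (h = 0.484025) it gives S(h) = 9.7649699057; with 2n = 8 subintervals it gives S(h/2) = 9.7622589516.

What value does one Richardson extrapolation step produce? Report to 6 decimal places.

9.762078

With r = 4 the leading error scales as h^4, so the weight is 2^4 = 16.
2^4 × A(h/2) = 156.1961432256; minus A(h) gives 146.4311733199.
(16 × 9.7622589516 − 9.7649699057)/(16 − 1) = 9.7620782213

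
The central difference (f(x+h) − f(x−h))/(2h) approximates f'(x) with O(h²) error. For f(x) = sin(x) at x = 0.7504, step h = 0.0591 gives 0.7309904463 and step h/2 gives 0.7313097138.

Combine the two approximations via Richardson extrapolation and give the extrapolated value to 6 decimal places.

Error is O(h^2); halving h shrinks it by 2^2 = 4.
4*0.7313097138 − 0.7309904463 = 2.1942484089
2.1942484089 ÷ 3 = 0.7314161363
Gap between inputs: 3.193e-04; correction applied: +0.0001064225.

0.731416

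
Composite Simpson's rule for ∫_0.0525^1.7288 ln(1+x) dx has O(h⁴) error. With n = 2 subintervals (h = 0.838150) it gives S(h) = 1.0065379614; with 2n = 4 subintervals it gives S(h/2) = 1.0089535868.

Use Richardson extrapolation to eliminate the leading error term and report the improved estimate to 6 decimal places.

r = 4: numerator weight 16, denominator 15.
A(h/2) − A(h) = 1.0089535868 − 1.0065379614 = 0.0024156254
Correction (A(h/2) − A(h))/(16 − 1) = 0.0024156254/15 = 0.0001610417
R = 1.0089535868 + 0.0001610417 = 1.0091146285
Shift from A(h/2): +0.0001610417.

1.009115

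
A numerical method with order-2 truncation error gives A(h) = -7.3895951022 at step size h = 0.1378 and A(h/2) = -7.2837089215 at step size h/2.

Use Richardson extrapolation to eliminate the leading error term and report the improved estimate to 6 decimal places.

Leading term ∝ h^2; use weight 4 = 2^2.
A(h/2) − A(h) = -7.2837089215 − (-7.3895951022) = 0.1058861807
Divide by 2^2 − 1 = 3: 0.1058861807/3 = 0.0352953936
R = A(h/2) + (A(h/2) − A(h))/3 = -7.2837089215 + 0.0352953936 = -7.2484135279
Gap between inputs: 1.059e-01; correction applied: +0.0352953936.

-7.248414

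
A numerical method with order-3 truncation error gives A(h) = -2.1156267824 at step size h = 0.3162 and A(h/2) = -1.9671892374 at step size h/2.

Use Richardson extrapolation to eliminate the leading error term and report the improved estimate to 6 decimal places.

Method order is 3; weight 2^3 = 8.
2^3×A(h/2) = -15.7375138992; minus A(h) gives -13.6218871168.
Denominator 8 − 1 = 7.
So the Richardson estimate is -1.9459838738.

-1.945984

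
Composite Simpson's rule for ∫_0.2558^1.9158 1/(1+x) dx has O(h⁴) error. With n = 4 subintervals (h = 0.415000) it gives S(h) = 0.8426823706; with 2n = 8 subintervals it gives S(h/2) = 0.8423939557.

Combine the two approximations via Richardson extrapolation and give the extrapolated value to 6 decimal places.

r = 4, so 2^r = 16.
A(h/2) − A(h) = 0.8423939557 − 0.8426823706 = -0.0002884149
Correction (A(h/2) − A(h))/(16 − 1) = (-0.0002884149)/15 = -0.0000192277
R = A(h/2) + (A(h/2) − A(h))/15 = 0.8423939557 − 0.0000192277 = 0.8423747280

0.842375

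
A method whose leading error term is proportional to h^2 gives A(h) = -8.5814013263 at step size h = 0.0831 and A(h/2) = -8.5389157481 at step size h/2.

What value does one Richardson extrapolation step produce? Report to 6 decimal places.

-8.524754

With r = 2 the leading error scales as h^2, so the weight is 2^2 = 4.
Top: 4(-8.5389157481) − (-8.5814013263) = -25.5742616661
Denominator 4 − 1 = 3.
(-25.5742616661) ÷ 3 = -8.5247538887
Shift from A(h/2): +0.0141618594.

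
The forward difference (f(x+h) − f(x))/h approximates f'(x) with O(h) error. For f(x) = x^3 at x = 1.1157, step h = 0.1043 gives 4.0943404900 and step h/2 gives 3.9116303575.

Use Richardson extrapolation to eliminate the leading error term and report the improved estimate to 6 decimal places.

r = 1: numerator weight 2, denominator 1.
A(h/2) − A(h) = 3.9116303575 − 4.0943404900 = -0.1827101325
Divide by 2^1 − 1 = 1: (-0.1827101325)/1 = -0.1827101325
R = A(h/2) + (A(h/2) − A(h))/1 = 3.9116303575 − 0.1827101325 = 3.7289202250

3.728920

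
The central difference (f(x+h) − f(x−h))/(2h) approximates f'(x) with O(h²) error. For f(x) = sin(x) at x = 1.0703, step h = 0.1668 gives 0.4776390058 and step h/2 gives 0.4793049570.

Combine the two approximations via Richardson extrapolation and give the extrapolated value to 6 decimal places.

r = 2: numerator weight 4, denominator 3.
4 × 0.4793049570 = 1.9172198280; 1.9172198280 − 0.4776390058 = 1.4395808222
(4 × 0.4793049570 − 0.4776390058)/(4 − 1) = 0.4798602741

0.479860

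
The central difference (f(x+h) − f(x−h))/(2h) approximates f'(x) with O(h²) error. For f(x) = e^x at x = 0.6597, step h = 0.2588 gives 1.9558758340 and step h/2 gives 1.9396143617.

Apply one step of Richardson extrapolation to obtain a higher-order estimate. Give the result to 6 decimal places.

Method order is 2; weight 2^2 = 4.
4 × 1.9396143617 − 1.9558758340 = 5.8025816128
Divide by 2^2 − 1 = 3.
R = 5.8025816128/3 = 1.9341938709

1.934194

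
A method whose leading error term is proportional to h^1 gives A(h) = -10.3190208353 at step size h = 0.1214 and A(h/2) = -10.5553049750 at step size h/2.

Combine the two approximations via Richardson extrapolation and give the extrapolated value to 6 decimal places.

-10.791589

Leading term ∝ h^1; use weight 2 = 2^1.
2^1·A(h/2) = -21.1106099500; minus A(h) gives -10.7915891147.
Divide by 2^1 − 1 = 1.
(-10.7915891147) ÷ 1 = -10.7915891147
Correction |R − A(h/2)| = 2.363e-01; gap |A(h/2) − A(h)| = 2.363e-01.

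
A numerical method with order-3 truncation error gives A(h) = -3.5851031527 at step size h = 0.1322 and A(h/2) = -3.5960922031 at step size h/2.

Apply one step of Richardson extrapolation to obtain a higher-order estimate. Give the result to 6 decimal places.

Error is O(h^3); halving h shrinks it by 2^3 = 8.
A(h/2) − A(h) = -3.5960922031 − (-3.5851031527) = -0.0109890504
Divide by 2^3 − 1 = 7: (-0.0109890504)/7 = -0.0015698643
R = A(h/2) + (A(h/2) − A(h))/7 = -3.5960922031 − 0.0015698643 = -3.5976620674

-3.597662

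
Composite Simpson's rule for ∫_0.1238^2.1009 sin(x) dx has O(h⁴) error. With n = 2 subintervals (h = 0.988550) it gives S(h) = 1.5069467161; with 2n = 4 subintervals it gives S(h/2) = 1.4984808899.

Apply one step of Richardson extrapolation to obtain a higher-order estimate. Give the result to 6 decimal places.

Order 4 gives 2^r = 16 and 2^r − 1 = 15.
16*1.4984808899 − 1.5069467161 = 22.4687475223
Denominator 16 − 1 = 15.
So the Richardson estimate is 1.4979165015.

1.497917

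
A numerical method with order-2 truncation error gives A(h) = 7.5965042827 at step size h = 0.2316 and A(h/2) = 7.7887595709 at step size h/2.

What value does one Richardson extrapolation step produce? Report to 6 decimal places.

7.852845

Order 2 gives 2^r = 4 and 2^r − 1 = 3.
Top: 4(7.7887595709) − (7.5965042827) = 23.5585340009
Extrapolated: 23.5585340009 / 3 = 7.8528446670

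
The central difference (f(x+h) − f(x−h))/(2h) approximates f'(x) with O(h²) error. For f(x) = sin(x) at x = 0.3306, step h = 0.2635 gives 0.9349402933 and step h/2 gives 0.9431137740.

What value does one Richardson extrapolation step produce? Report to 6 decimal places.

Error is O(h^2); halving h shrinks it by 2^2 = 4.
2^2·A(h/2) = 3.7724550960; minus A(h) gives 2.8375148027.
Denominator 4 − 1 = 3.
So the Richardson estimate is 0.9458382676.
Gap between inputs: 8.173e-03; correction applied: +0.0027244936.

0.945838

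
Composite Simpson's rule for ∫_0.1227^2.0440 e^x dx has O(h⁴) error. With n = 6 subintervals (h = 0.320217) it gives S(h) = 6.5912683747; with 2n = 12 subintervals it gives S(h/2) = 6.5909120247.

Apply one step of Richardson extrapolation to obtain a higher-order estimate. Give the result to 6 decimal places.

6.590888

r = 4: numerator weight 16, denominator 15.
2^4×A(h/2) = 105.4545923952; minus A(h) gives 98.8633240205.
Divide by 2^4 − 1 = 15.
(16×6.5909120247 − 6.5912683747)/(16 − 1) = 6.5908882680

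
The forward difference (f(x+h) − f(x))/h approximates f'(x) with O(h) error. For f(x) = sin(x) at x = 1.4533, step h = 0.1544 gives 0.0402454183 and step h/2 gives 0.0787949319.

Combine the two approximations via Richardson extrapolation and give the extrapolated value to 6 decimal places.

r = 1, so 2^r = 2.
2^1·A(h/2) = 0.1575898638; minus A(h) gives 0.1173444455.
Denominator 2 − 1 = 1.
0.1173444455 ÷ 1 = 0.1173444455
Shift from A(h/2): +0.0385495136.

0.117344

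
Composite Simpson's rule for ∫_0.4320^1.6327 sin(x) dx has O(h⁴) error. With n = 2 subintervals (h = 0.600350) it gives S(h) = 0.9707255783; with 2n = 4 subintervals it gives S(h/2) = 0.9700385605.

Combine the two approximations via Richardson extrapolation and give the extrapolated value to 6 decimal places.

0.969993

Error is O(h^4); halving h shrinks it by 2^4 = 16.
A(h/2) − A(h) = 0.9700385605 − 0.9707255783 = -0.0006870178
Correction (A(h/2) − A(h))/(16 − 1) = (-0.0006870178)/15 = -0.0000458012
R = A(h/2) + (A(h/2) − A(h))/15 = 0.9700385605 − 0.0000458012 = 0.9699927593
Shift from A(h/2): −0.0000458012.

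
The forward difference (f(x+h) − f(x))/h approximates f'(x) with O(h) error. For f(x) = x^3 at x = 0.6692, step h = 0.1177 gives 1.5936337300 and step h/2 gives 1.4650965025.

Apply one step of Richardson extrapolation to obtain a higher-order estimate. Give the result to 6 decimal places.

Leading term ∝ h^1; use weight 2 = 2^1.
Numerator 2 × A(h/2) − A(h) = 2 × 1.4650965025 − 1.5936337300 = 1.3365592750
Denominator 2 − 1 = 1.
Extrapolated: 1.3365592750 / 1 = 1.3365592750
Shift from A(h/2): −0.1285372275.

1.336559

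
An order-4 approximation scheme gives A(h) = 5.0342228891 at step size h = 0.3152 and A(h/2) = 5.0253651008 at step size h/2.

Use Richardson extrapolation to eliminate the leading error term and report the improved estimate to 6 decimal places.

5.024775

r = 4: numerator weight 16, denominator 15.
Numerator 16 × A(h/2) − A(h) = 16 × 5.0253651008 − 5.0342228891 = 75.3716187237
R = 75.3716187237/15 = 5.0247745816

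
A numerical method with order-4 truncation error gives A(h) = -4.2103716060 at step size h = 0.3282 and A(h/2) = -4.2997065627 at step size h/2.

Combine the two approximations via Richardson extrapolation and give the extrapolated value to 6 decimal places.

-4.305662

r = 4, so 2^r = 16.
A(h/2) − A(h) = -4.2997065627 − (-4.2103716060) = -0.0893349567
Correction (A(h/2) − A(h))/(16 − 1) = (-0.0893349567)/15 = -0.0059556638
R = -4.2997065627 − 0.0059556638 = -4.3056622265
Shift from A(h/2): −0.0059556638.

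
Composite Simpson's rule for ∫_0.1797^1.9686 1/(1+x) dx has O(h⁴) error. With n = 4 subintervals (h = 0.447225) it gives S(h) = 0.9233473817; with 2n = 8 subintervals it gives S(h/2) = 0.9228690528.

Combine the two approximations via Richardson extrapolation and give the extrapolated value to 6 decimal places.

0.922837

The method has order 4: 2^4 = 16.
16 × 0.9228690528 − 0.9233473817 = 13.8425574631
13.8425574631 ÷ 15 = 0.9228371642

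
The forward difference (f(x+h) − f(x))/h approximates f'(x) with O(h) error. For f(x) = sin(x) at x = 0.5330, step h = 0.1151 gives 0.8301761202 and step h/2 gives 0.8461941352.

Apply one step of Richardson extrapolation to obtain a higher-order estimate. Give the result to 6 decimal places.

Order 1 gives 2^r = 2 and 2^r − 1 = 1.
2×0.8461941352 = 1.6923882704; 1.6923882704 − 0.8301761202 = 0.8622121502
0.8622121502 ÷ 1 = 0.8622121502
Correction |R − A(h/2)| = 1.602e-02; gap |A(h/2) − A(h)| = 1.602e-02.

0.862212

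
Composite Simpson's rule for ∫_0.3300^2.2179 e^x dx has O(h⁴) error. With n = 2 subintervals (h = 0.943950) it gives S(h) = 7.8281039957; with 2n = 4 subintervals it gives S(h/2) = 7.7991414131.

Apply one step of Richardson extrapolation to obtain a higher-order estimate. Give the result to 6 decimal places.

7.797211

The method has order 4: 2^4 = 16.
2^4*A(h/2) = 124.7862626096; minus A(h) gives 116.9581586139.
Divide by 2^4 − 1 = 15.
Extrapolated: 116.9581586139 / 15 = 7.7972105743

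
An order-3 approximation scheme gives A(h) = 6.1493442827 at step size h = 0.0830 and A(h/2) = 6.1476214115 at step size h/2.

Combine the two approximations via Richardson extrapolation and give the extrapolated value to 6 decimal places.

6.147375

r = 3, so 2^r = 8.
Top: 8(6.1476214115) − (6.1493442827) = 43.0316270093
Divide by 2^3 − 1 = 7.
Extrapolated: 43.0316270093 / 7 = 6.1473752870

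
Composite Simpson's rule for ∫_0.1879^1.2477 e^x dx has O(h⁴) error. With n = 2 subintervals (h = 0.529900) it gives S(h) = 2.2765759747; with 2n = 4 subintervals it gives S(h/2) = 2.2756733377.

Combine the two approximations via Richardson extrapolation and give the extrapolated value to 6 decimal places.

The method has order 4: 2^4 = 16.
2^4×A(h/2) = 36.4107734032; minus A(h) gives 34.1341974285.
Extrapolated: 34.1341974285 / 15 = 2.2756131619
Shift from A(h/2): −0.0000601758.

2.275613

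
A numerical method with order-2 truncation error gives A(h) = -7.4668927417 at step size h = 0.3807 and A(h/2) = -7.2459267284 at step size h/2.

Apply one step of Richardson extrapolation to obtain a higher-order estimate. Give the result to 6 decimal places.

Error is O(h^2); halving h shrinks it by 2^2 = 4.
4×(-7.2459267284) − (-7.4668927417) = -21.5168141719
Divide by 2^2 − 1 = 3.
Extrapolated: (-21.5168141719) / 3 = -7.1722713906

-7.172271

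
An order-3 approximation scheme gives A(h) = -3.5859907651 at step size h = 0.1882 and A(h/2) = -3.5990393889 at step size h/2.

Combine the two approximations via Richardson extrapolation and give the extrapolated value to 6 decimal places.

-3.600903

r = 3: numerator weight 8, denominator 7.
2^3·A(h/2) = -28.7923151112; minus A(h) gives -25.2063243461.
Denominator 8 − 1 = 7.
(-25.2063243461) ÷ 7 = -3.6009034780
Correction |R − A(h/2)| = 1.864e-03; gap |A(h/2) − A(h)| = 1.305e-02.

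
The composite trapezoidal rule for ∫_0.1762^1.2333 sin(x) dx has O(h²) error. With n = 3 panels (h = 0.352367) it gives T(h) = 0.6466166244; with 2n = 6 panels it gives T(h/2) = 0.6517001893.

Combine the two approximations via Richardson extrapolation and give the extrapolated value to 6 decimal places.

0.653395

Order 2 gives 2^r = 4 and 2^r − 1 = 3.
A(h/2) − A(h) = 0.6517001893 − 0.6466166244 = 0.0050835649
Correction (A(h/2) − A(h))/(4 − 1) = 0.0050835649/3 = 0.0016945216
R = 0.6517001893 + 0.0016945216 = 0.6533947109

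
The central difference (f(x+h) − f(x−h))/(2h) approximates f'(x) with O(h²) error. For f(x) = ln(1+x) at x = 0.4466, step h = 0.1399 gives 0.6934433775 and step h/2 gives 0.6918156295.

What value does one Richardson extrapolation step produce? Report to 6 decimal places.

r = 2, so 2^r = 4.
4*0.6918156295 − 0.6934433775 = 2.0738191405
R = 2.0738191405/3 = 0.6912730468

0.691273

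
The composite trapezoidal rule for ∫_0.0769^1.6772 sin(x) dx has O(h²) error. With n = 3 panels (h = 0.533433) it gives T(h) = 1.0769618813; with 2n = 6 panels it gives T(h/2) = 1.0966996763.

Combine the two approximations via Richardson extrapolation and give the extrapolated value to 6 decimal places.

1.103279

The method has order 2: 2^2 = 4.
4×1.0966996763 = 4.3867987052; subtract 1.0769618813 → 3.3098368239
Divide by 2^2 − 1 = 3.
Result: 1.1032789413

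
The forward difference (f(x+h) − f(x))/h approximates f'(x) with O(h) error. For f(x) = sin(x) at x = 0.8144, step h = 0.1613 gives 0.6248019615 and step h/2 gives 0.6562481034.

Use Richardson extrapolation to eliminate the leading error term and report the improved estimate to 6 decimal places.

0.687694

Order 1 gives 2^r = 2 and 2^r − 1 = 1.
2*0.6562481034 − 0.6248019615 = 0.6876942453
Extrapolated: 0.6876942453 / 1 = 0.6876942453
Shift from A(h/2): +0.0314461419.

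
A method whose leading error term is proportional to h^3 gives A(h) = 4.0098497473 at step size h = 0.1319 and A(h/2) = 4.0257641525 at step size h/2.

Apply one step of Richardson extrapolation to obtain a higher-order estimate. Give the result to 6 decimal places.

Order 3 gives 2^r = 8 and 2^r − 1 = 7.
2^3 × A(h/2) = 32.2061132200; minus A(h) gives 28.1962634727.
28.1962634727 ÷ 7 = 4.0280376390
Correction |R − A(h/2)| = 2.273e-03; gap |A(h/2) − A(h)| = 1.591e-02.

4.028038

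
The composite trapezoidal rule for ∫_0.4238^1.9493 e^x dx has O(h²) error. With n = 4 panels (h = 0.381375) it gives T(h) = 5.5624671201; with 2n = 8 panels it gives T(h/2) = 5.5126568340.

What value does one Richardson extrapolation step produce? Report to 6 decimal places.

r = 2, so 2^r = 4.
Numerator 4*A(h/2) − A(h) = 4*5.5126568340 − 5.5624671201 = 16.4881602159
Extrapolated: 16.4881602159 / 3 = 5.4960534053

5.496053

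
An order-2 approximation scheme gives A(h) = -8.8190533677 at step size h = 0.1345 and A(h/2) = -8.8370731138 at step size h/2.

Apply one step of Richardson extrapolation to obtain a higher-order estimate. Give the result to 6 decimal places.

-8.843080

Leading term ∝ h^2; use weight 4 = 2^2.
4*(-8.8370731138) = -35.3482924552; subtract (-8.8190533677) → -26.5292390875
Extrapolated: (-26.5292390875) / 3 = -8.8430796958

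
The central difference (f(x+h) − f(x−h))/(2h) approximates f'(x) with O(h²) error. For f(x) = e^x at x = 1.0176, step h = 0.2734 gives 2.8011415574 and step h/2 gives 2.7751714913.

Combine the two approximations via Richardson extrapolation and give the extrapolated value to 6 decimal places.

Method order is 2; weight 2^2 = 4.
Difference of the inputs: 2.7751714913 − 2.8011415574 = -0.0259700661
Correction (A(h/2) − A(h))/(4 − 1) = (-0.0259700661)/3 = -0.0086566887
R = A(h/2) + (A(h/2) − A(h))/3 = 2.7751714913 − 0.0086566887 = 2.7665148026

2.766515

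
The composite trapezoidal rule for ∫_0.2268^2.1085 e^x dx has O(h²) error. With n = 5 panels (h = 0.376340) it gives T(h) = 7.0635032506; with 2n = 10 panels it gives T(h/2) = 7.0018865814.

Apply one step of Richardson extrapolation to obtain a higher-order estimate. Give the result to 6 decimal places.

6.981348

The method has order 2: 2^2 = 4.
A(h/2) − A(h) = 7.0018865814 − 7.0635032506 = -0.0616166692
Divide by 2^2 − 1 = 3: (-0.0616166692)/3 = -0.0205388897
R = A(h/2) + (A(h/2) − A(h))/3 = 7.0018865814 − 0.0205388897 = 6.9813476917
Correction |R − A(h/2)| = 2.054e-02; gap |A(h/2) − A(h)| = 6.162e-02.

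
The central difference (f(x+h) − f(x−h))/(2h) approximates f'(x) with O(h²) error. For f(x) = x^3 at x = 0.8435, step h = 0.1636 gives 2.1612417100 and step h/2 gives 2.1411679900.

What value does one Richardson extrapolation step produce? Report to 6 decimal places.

2.134477

r = 2, so 2^r = 4.
Numerator 4×A(h/2) − A(h) = 4×2.1411679900 − 2.1612417100 = 6.4034302500
Denominator 4 − 1 = 3.
So the Richardson estimate is 2.1344767500.
Correction |R − A(h/2)| = 6.691e-03; gap |A(h/2) − A(h)| = 2.007e-02.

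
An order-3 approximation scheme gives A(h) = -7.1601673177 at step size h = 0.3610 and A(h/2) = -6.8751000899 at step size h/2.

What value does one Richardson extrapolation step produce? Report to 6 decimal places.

r = 3, so 2^r = 8.
8*(-6.8751000899) = -55.0008007192; subtract (-7.1601673177) → -47.8406334015
Divide by 2^3 − 1 = 7.
Result: -6.8343762002
Shift from A(h/2): +0.0407238897.

-6.834376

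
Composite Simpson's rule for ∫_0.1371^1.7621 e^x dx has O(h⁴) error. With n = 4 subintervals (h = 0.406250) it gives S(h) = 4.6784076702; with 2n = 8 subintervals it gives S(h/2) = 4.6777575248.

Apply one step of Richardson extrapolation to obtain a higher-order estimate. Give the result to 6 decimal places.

The method has order 4: 2^4 = 16.
Numerator 16·A(h/2) − A(h) = 16·4.6777575248 − 4.6784076702 = 70.1657127266
70.1657127266 ÷ 15 = 4.6777141818

4.677714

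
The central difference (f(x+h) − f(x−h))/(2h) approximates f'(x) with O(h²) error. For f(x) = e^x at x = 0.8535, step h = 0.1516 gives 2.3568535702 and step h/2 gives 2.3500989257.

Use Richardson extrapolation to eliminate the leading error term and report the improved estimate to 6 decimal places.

Leading term ∝ h^2; use weight 4 = 2^2.
Top: 4(2.3500989257) − (2.3568535702) = 7.0435421326
R = 7.0435421326/3 = 2.3478473775
Shift from A(h/2): −0.0022515482.

2.347847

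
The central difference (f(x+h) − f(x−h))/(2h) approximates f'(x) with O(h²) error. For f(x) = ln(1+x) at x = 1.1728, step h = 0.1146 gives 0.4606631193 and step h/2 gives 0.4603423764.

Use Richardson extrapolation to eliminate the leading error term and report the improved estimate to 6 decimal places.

0.460235

Error is O(h^2); halving h shrinks it by 2^2 = 4.
Numerator 4×A(h/2) − A(h) = 4×0.4603423764 − 0.4606631193 = 1.3807063863
Denominator 4 − 1 = 3.
Result: 0.4602354621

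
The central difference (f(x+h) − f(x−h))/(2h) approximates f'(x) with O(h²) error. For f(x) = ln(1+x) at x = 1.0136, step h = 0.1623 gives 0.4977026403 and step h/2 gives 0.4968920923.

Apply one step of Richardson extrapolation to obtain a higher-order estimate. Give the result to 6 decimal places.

The method has order 2: 2^2 = 4.
Weighted: 1.9875683692 − 0.4977026403 = 1.4898657289
Denominator 4 − 1 = 3.
(4×0.4968920923 − 0.4977026403)/(4 − 1) = 0.4966219096
Shift from A(h/2): −0.0002701827.

0.496622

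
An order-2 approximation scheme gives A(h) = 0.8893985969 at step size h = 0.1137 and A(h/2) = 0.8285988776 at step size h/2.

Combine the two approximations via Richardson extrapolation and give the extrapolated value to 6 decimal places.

Leading term ∝ h^2; use weight 4 = 2^2.
4·0.8285988776 − 0.8893985969 = 2.4249969135
Extrapolated: 2.4249969135 / 3 = 0.8083323045
Correction |R − A(h/2)| = 2.027e-02; gap |A(h/2) − A(h)| = 6.080e-02.

0.808332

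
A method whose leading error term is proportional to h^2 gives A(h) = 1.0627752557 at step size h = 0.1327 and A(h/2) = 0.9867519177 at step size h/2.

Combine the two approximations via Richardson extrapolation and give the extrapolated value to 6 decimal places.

The method has order 2: 2^2 = 4.
2^2*A(h/2) = 3.9470076708; minus A(h) gives 2.8842324151.
Denominator 4 − 1 = 3.
Result: 0.9614108050

0.961411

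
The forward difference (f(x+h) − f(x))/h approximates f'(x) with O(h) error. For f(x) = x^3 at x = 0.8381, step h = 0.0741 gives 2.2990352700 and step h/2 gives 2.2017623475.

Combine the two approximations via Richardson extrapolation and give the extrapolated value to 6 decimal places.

Order 1 gives 2^r = 2 and 2^r − 1 = 1.
2·2.2017623475 = 4.4035246950; 4.4035246950 − 2.2990352700 = 2.1044894250
(2·2.2017623475 − 2.2990352700)/(2 − 1) = 2.1044894250
Gap between inputs: 9.727e-02; correction applied: −0.0972729225.

2.104489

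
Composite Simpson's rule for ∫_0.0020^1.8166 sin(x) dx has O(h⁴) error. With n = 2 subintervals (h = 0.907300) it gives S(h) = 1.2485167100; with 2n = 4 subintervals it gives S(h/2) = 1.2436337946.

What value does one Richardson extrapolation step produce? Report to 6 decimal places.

1.243308

With r = 4 the leading error scales as h^4, so the weight is 2^4 = 16.
2^4 × A(h/2) = 19.8981407136; minus A(h) gives 18.6496240036.
Extrapolated: 18.6496240036 / 15 = 1.2433082669
Shift from A(h/2): −0.0003255277.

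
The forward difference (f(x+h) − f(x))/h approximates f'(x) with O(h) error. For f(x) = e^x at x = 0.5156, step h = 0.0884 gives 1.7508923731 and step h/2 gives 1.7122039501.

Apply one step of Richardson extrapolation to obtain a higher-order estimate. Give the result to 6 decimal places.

The method has order 1: 2^1 = 2.
Numerator 2·A(h/2) − A(h) = 2·1.7122039501 − 1.7508923731 = 1.6735155271
Denominator 2 − 1 = 1.
So the Richardson estimate is 1.6735155271.
Gap between inputs: 3.869e-02; correction applied: −0.0386884230.

1.673516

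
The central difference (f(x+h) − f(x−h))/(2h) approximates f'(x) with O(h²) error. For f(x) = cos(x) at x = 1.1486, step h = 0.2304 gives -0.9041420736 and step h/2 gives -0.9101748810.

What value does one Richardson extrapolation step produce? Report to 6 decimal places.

Order 2 gives 2^r = 4 and 2^r − 1 = 3.
Top: 4(-0.9101748810) − (-0.9041420736) = -2.7365574504
(4 × (-0.9101748810) − (-0.9041420736))/(4 − 1) = -0.9121858168
Gap between inputs: 6.033e-03; correction applied: −0.0020109358.

-0.912186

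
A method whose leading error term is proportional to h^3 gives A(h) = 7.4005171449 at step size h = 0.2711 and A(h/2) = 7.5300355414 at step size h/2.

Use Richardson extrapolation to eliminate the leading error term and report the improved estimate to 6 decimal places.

7.548538

r = 3, so 2^r = 8.
8*7.5300355414 − 7.4005171449 = 52.8397671863
Divide by 2^3 − 1 = 7.
Extrapolated: 52.8397671863 / 7 = 7.5485381695
Correction |R − A(h/2)| = 1.850e-02; gap |A(h/2) − A(h)| = 1.295e-01.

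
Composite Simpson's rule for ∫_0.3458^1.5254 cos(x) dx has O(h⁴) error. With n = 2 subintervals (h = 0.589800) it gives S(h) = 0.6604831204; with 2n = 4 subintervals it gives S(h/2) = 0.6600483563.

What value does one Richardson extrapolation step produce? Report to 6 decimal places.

0.660019

Order 4 gives 2^r = 16 and 2^r − 1 = 15.
Numerator 16·A(h/2) − A(h) = 16·0.6600483563 − 0.6604831204 = 9.9002905804
Extrapolated: 9.9002905804 / 15 = 0.6600193720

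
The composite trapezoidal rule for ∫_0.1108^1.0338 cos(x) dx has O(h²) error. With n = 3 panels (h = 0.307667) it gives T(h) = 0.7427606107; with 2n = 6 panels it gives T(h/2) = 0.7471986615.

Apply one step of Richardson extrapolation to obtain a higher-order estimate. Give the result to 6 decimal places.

r = 2: numerator weight 4, denominator 3.
4·0.7471986615 = 2.9887946460; subtract 0.7427606107 → 2.2460340353
Divide by 2^2 − 1 = 3.
2.2460340353 ÷ 3 = 0.7486780118

0.748678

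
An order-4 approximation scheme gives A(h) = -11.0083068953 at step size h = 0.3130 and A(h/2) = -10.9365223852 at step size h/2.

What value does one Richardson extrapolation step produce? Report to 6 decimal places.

Leading term ∝ h^4; use weight 16 = 2^4.
2^4*A(h/2) = -174.9843581632; minus A(h) gives -163.9760512679.
Divide by 2^4 − 1 = 15.
Extrapolated: (-163.9760512679) / 15 = -10.9317367512

-10.931737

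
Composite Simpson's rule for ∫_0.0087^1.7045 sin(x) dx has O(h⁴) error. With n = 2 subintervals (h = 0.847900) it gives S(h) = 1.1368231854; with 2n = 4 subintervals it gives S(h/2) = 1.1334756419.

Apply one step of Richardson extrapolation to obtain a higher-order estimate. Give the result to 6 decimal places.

1.133252

Method order is 4; weight 2^4 = 16.
Top: 16(1.1334756419) − (1.1368231854) = 16.9987870850
Denominator 16 − 1 = 15.
R = 16.9987870850/15 = 1.1332524723
Shift from A(h/2): −0.0002231696.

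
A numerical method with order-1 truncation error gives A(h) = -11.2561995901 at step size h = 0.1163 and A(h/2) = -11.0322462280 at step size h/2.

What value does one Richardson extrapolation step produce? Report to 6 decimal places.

r = 1, so 2^r = 2.
A(h/2) − A(h) = -11.0322462280 − (-11.2561995901) = 0.2239533621
Divide by 2^1 − 1 = 1: 0.2239533621/1 = 0.2239533621
R = A(h/2) + (A(h/2) − A(h))/1 = -11.0322462280 + 0.2239533621 = -10.8082928659
Gap between inputs: 2.240e-01; correction applied: +0.2239533621.

-10.808293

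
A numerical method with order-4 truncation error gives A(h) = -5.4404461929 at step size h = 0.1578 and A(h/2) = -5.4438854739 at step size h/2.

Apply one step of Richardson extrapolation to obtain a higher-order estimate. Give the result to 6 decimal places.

-5.444115

r = 4: numerator weight 16, denominator 15.
Weighted: (-87.1021675824) − (-5.4404461929) = -81.6617213895
(16×(-5.4438854739) − (-5.4404461929))/(16 − 1) = -5.4441147593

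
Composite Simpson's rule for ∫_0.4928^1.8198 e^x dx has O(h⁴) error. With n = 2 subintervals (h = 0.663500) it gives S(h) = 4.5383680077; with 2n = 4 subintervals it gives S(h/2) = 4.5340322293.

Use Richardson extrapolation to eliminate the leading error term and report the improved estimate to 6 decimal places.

r = 4, so 2^r = 16.
16×4.5340322293 − 4.5383680077 = 68.0061476611
Extrapolated: 68.0061476611 / 15 = 4.5337431774

4.533743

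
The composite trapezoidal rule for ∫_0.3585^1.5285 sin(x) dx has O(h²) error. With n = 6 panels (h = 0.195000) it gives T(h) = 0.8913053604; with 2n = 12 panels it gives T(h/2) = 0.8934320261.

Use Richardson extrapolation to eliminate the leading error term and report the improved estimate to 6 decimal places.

0.894141

Method order is 2; weight 2^2 = 4.
2^2*A(h/2) = 3.5737281044; minus A(h) gives 2.6824227440.
Divide by 2^2 − 1 = 3.
(4*0.8934320261 − 0.8913053604)/(4 − 1) = 0.8941409147
Shift from A(h/2): +0.0007088886.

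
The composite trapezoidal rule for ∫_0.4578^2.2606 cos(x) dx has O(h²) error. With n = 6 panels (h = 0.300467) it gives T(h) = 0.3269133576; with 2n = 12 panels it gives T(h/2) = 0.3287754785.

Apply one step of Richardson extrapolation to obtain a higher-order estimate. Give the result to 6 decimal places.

r = 2, so 2^r = 4.
4 × 0.3287754785 = 1.3151019140; 1.3151019140 − 0.3269133576 = 0.9881885564
R = 0.9881885564/3 = 0.3293961855
Correction |R − A(h/2)| = 6.207e-04; gap |A(h/2) − A(h)| = 1.862e-03.

0.329396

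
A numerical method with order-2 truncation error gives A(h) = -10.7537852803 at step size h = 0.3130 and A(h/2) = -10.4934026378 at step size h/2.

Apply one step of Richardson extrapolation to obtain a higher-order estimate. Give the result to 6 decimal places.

-10.406608

The method has order 2: 2^2 = 4.
4 × (-10.4934026378) = -41.9736105512; (-41.9736105512) − (-10.7537852803) = -31.2198252709
Denominator 4 − 1 = 3.
(-31.2198252709) ÷ 3 = -10.4066084236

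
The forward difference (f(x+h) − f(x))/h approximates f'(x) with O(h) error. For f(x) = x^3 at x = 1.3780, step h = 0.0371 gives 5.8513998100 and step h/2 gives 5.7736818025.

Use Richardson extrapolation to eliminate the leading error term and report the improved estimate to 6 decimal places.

With r = 1 the leading error scales as h^1, so the weight is 2^1 = 2.
Top: 2(5.7736818025) − (5.8513998100) = 5.6959637950
Denominator 2 − 1 = 1.
Result: 5.6959637950
Gap between inputs: 7.772e-02; correction applied: −0.0777180075.

5.695964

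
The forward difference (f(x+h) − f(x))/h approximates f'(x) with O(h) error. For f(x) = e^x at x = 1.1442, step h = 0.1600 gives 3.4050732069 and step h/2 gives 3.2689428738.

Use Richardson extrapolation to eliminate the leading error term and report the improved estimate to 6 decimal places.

Order 1 gives 2^r = 2 and 2^r − 1 = 1.
2 × 3.2689428738 − 3.4050732069 = 3.1328125407
Denominator 2 − 1 = 1.
Extrapolated: 3.1328125407 / 1 = 3.1328125407
Gap between inputs: 1.361e-01; correction applied: −0.1361303331.

3.132813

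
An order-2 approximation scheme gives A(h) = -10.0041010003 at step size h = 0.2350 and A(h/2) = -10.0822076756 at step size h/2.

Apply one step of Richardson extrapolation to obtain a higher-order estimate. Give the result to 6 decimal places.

-10.108243

Leading term ∝ h^2; use weight 4 = 2^2.
4×(-10.0822076756) − (-10.0041010003) = -30.3247297021
Denominator 4 − 1 = 3.
(-30.3247297021) ÷ 3 = -10.1082432340
Correction |R − A(h/2)| = 2.604e-02; gap |A(h/2) − A(h)| = 7.811e-02.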